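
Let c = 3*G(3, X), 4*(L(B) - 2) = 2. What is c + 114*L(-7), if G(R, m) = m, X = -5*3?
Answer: 240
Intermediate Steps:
X = -15
L(B) = 5/2 (L(B) = 2 + (¼)*2 = 2 + ½ = 5/2)
c = -45 (c = 3*(-15) = -45)
c + 114*L(-7) = -45 + 114*(5/2) = -45 + 285 = 240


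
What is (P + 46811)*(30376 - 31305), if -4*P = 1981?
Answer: -172109327/4 ≈ -4.3027e+7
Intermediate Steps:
P = -1981/4 (P = -¼*1981 = -1981/4 ≈ -495.25)
(P + 46811)*(30376 - 31305) = (-1981/4 + 46811)*(30376 - 31305) = (185263/4)*(-929) = -172109327/4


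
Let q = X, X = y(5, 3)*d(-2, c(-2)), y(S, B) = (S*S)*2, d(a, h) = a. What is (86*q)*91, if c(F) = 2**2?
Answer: -782600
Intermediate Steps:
c(F) = 4
y(S, B) = 2*S**2 (y(S, B) = S**2*2 = 2*S**2)
X = -100 (X = (2*5**2)*(-2) = (2*25)*(-2) = 50*(-2) = -100)
q = -100
(86*q)*91 = (86*(-100))*91 = -8600*91 = -782600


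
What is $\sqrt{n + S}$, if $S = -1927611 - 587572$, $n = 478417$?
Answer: $i \sqrt{2036766} \approx 1427.2 i$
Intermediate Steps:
$S = -2515183$
$\sqrt{n + S} = \sqrt{478417 - 2515183} = \sqrt{-2036766} = i \sqrt{2036766}$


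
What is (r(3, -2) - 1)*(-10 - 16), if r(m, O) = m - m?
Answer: 26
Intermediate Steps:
r(m, O) = 0
(r(3, -2) - 1)*(-10 - 16) = (0 - 1)*(-10 - 16) = -1*(-26) = 26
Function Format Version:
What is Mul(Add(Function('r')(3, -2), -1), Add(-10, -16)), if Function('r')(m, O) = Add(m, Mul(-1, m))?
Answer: 26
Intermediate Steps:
Function('r')(m, O) = 0
Mul(Add(Function('r')(3, -2), -1), Add(-10, -16)) = Mul(Add(0, -1), Add(-10, -16)) = Mul(-1, -26) = 26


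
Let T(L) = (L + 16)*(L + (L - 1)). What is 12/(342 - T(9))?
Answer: -12/83 ≈ -0.14458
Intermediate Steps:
T(L) = (-1 + 2*L)*(16 + L) (T(L) = (16 + L)*(L + (-1 + L)) = (16 + L)*(-1 + 2*L) = (-1 + 2*L)*(16 + L))
12/(342 - T(9)) = 12/(342 - (-16 + 2*9² + 31*9)) = 12/(342 - (-16 + 2*81 + 279)) = 12/(342 - (-16 + 162 + 279)) = 12/(342 - 1*425) = 12/(342 - 425) = 12/(-83) = 12*(-1/83) = -12/83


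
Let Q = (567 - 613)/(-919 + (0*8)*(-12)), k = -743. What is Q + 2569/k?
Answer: -2326733/682817 ≈ -3.4076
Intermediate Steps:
Q = 46/919 (Q = -46/(-919 + 0*(-12)) = -46/(-919 + 0) = -46/(-919) = -46*(-1/919) = 46/919 ≈ 0.050054)
Q + 2569/k = 46/919 + 2569/(-743) = 46/919 + 2569*(-1/743) = 46/919 - 2569/743 = -2326733/682817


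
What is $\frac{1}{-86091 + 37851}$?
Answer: $- \frac{1}{48240} \approx -2.073 \cdot 10^{-5}$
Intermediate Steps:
$\frac{1}{-86091 + 37851} = \frac{1}{-48240} = - \frac{1}{48240}$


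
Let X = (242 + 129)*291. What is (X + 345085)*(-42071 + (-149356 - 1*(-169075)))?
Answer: -10126484192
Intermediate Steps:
X = 107961 (X = 371*291 = 107961)
(X + 345085)*(-42071 + (-149356 - 1*(-169075))) = (107961 + 345085)*(-42071 + (-149356 - 1*(-169075))) = 453046*(-42071 + (-149356 + 169075)) = 453046*(-42071 + 19719) = 453046*(-22352) = -10126484192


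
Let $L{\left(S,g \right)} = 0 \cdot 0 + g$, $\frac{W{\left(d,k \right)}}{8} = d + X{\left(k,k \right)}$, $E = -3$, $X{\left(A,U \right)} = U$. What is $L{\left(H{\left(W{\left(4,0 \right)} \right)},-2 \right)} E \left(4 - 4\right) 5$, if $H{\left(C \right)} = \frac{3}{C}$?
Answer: $0$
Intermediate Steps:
$W{\left(d,k \right)} = 8 d + 8 k$ ($W{\left(d,k \right)} = 8 \left(d + k\right) = 8 d + 8 k$)
$L{\left(S,g \right)} = g$ ($L{\left(S,g \right)} = 0 + g = g$)
$L{\left(H{\left(W{\left(4,0 \right)} \right)},-2 \right)} E \left(4 - 4\right) 5 = \left(-2\right) \left(-3\right) \left(4 - 4\right) 5 = 6 \cdot 0 \cdot 5 = 6 \cdot 0 = 0$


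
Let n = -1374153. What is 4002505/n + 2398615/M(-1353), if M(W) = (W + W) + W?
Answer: -100373035330/169020819 ≈ -593.85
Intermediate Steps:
M(W) = 3*W (M(W) = 2*W + W = 3*W)
4002505/n + 2398615/M(-1353) = 4002505/(-1374153) + 2398615/((3*(-1353))) = 4002505*(-1/1374153) + 2398615/(-4059) = -4002505/1374153 + 2398615*(-1/4059) = -4002505/1374153 - 2398615/4059 = -100373035330/169020819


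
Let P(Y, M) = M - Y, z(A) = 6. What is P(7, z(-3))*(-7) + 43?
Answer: 50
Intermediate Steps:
P(7, z(-3))*(-7) + 43 = (6 - 1*7)*(-7) + 43 = (6 - 7)*(-7) + 43 = -1*(-7) + 43 = 7 + 43 = 50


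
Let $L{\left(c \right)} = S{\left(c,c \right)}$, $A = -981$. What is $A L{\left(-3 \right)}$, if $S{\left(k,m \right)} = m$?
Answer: $2943$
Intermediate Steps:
$L{\left(c \right)} = c$
$A L{\left(-3 \right)} = \left(-981\right) \left(-3\right) = 2943$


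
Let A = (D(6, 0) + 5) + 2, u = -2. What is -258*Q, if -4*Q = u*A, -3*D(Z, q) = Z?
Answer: -645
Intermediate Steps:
D(Z, q) = -Z/3
A = 5 (A = (-⅓*6 + 5) + 2 = (-2 + 5) + 2 = 3 + 2 = 5)
Q = 5/2 (Q = -(-1)*5/2 = -¼*(-10) = 5/2 ≈ 2.5000)
-258*Q = -258*5/2 = -645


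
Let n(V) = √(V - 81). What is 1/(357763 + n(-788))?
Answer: 357763/127994365038 - I*√869/127994365038 ≈ 2.7951e-6 - 2.3031e-10*I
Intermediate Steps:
n(V) = √(-81 + V)
1/(357763 + n(-788)) = 1/(357763 + √(-81 - 788)) = 1/(357763 + √(-869)) = 1/(357763 + I*√869)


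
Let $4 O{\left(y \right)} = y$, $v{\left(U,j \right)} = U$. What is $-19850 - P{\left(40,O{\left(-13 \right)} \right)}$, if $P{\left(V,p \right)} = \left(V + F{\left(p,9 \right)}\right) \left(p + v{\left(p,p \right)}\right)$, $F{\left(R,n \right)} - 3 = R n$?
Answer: $- \frac{158085}{8} \approx -19761.0$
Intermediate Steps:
$F{\left(R,n \right)} = 3 + R n$
$O{\left(y \right)} = \frac{y}{4}$
$P{\left(V,p \right)} = 2 p \left(3 + V + 9 p\right)$ ($P{\left(V,p \right)} = \left(V + \left(3 + p 9\right)\right) \left(p + p\right) = \left(V + \left(3 + 9 p\right)\right) 2 p = \left(3 + V + 9 p\right) 2 p = 2 p \left(3 + V + 9 p\right)$)
$-19850 - P{\left(40,O{\left(-13 \right)} \right)} = -19850 - 2 \cdot \frac{1}{4} \left(-13\right) \left(3 + 40 + 9 \cdot \frac{1}{4} \left(-13\right)\right) = -19850 - 2 \left(- \frac{13}{4}\right) \left(3 + 40 + 9 \left(- \frac{13}{4}\right)\right) = -19850 - 2 \left(- \frac{13}{4}\right) \left(3 + 40 - \frac{117}{4}\right) = -19850 - 2 \left(- \frac{13}{4}\right) \frac{55}{4} = -19850 - - \frac{715}{8} = -19850 + \frac{715}{8} = - \frac{158085}{8}$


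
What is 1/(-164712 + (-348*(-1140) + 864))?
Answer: 1/232872 ≈ 4.2942e-6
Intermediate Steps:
1/(-164712 + (-348*(-1140) + 864)) = 1/(-164712 + (396720 + 864)) = 1/(-164712 + 397584) = 1/232872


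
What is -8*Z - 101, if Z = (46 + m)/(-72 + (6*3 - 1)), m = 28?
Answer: -4963/55 ≈ -90.236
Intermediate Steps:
Z = -74/55 (Z = (46 + 28)/(-72 + (6*3 - 1)) = 74/(-72 + (18 - 1)) = 74/(-72 + 17) = 74/(-55) = 74*(-1/55) = -74/55 ≈ -1.3455)
-8*Z - 101 = -8*(-74/55) - 101 = 592/55 - 101 = -4963/55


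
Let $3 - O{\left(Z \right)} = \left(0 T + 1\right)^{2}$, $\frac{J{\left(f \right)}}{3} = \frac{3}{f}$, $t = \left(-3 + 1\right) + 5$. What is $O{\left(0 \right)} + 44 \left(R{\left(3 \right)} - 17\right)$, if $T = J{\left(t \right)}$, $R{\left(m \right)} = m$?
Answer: $-614$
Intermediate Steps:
$t = 3$ ($t = -2 + 5 = 3$)
$J{\left(f \right)} = \frac{9}{f}$ ($J{\left(f \right)} = 3 \frac{3}{f} = \frac{9}{f}$)
$T = 3$ ($T = \frac{9}{3} = 9 \cdot \frac{1}{3} = 3$)
$O{\left(Z \right)} = 2$ ($O{\left(Z \right)} = 3 - \left(0 \cdot 3 + 1\right)^{2} = 3 - \left(0 + 1\right)^{2} = 3 - 1^{2} = 3 - 1 = 2$)
$O{\left(0 \right)} + 44 \left(R{\left(3 \right)} - 17\right) = 2 + 44 \left(3 - 17\right) = 2 + 44 \left(-14\right) = 2 - 616 = -614$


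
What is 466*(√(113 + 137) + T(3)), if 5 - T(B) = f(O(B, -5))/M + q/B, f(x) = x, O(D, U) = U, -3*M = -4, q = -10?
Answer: 33785/6 + 2330*√10 ≈ 12999.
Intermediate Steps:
M = 4/3 (M = -⅓*(-4) = 4/3 ≈ 1.3333)
T(B) = 35/4 + 10/B (T(B) = 5 - (-5/4/3 - 10/B) = 5 - (-5*¾ - 10/B) = 5 - (-15/4 - 10/B) = 5 + (15/4 + 10/B) = 35/4 + 10/B)
466*(√(113 + 137) + T(3)) = 466*(√(113 + 137) + (35/4 + 10/3)) = 466*(√250 + (35/4 + 10*(⅓))) = 466*(5*√10 + (35/4 + 10/3)) = 466*(5*√10 + 145/12) = 466*(145/12 + 5*√10) = 33785/6 + 2330*√10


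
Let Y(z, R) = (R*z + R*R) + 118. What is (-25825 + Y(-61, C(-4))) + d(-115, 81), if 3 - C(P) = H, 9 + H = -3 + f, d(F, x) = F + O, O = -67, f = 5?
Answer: -26399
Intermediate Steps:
d(F, x) = -67 + F (d(F, x) = F - 67 = -67 + F)
H = -7 (H = -9 + (-3 + 5) = -9 + 2 = -7)
C(P) = 10 (C(P) = 3 - 1*(-7) = 3 + 7 = 10)
Y(z, R) = 118 + R**2 + R*z (Y(z, R) = (R*z + R**2) + 118 = (R**2 + R*z) + 118 = 118 + R**2 + R*z)
(-25825 + Y(-61, C(-4))) + d(-115, 81) = (-25825 + (118 + 10**2 + 10*(-61))) + (-67 - 115) = (-25825 + (118 + 100 - 610)) - 182 = (-25825 - 392) - 182 = -26217 - 182 = -26399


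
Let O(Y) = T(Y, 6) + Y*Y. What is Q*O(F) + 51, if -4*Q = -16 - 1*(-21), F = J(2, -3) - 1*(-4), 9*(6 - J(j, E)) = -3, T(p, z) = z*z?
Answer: -4589/36 ≈ -127.47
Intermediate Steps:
T(p, z) = z**2
J(j, E) = 19/3 (J(j, E) = 6 - 1/9*(-3) = 6 + 1/3 = 19/3)
F = 31/3 (F = 19/3 - 1*(-4) = 19/3 + 4 = 31/3 ≈ 10.333)
O(Y) = 36 + Y**2 (O(Y) = 6**2 + Y*Y = 36 + Y**2)
Q = -5/4 (Q = -(-16 - 1*(-21))/4 = -(-16 + 21)/4 = -1/4*5 = -5/4 ≈ -1.2500)
Q*O(F) + 51 = -5*(36 + (31/3)**2)/4 + 51 = -5*(36 + 961/9)/4 + 51 = -5/4*1285/9 + 51 = -6425/36 + 51 = -4589/36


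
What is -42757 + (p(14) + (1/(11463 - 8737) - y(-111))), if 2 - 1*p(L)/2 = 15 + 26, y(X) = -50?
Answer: -116631909/2726 ≈ -42785.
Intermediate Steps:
p(L) = -78 (p(L) = 4 - 2*(15 + 26) = 4 - 2*41 = 4 - 82 = -78)
-42757 + (p(14) + (1/(11463 - 8737) - y(-111))) = -42757 + (-78 + (1/(11463 - 8737) - 1*(-50))) = -42757 + (-78 + (1/2726 + 50)) = -42757 + (-78 + 136301/2726) = -42757 - 76327/2726 = -116631909/2726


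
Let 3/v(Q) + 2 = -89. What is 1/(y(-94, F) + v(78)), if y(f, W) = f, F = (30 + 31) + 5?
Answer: -91/8557 ≈ -0.010635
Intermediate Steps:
F = 66 (F = 61 + 5 = 66)
v(Q) = -3/91 (v(Q) = 3/(-2 - 89) = 3/(-91) = 3*(-1/91) = -3/91)
1/(y(-94, F) + v(78)) = 1/(-94 - 3/91) = 1/(-8557/91) = -91/8557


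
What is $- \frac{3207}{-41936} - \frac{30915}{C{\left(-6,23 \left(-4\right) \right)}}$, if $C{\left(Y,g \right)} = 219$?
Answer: $- \frac{431916369}{3061328} \approx -141.09$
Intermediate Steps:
$- \frac{3207}{-41936} - \frac{30915}{C{\left(-6,23 \left(-4\right) \right)}} = - \frac{3207}{-41936} - \frac{30915}{219} = \left(-3207\right) \left(- \frac{1}{41936}\right) - \frac{10305}{73} = \frac{3207}{41936} - \frac{10305}{73} = - \frac{431916369}{3061328}$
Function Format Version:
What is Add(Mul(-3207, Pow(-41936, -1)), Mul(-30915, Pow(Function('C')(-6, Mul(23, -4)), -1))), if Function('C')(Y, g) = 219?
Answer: Rational(-431916369, 3061328) ≈ -141.09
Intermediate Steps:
Add(Mul(-3207, Pow(-41936, -1)), Mul(-30915, Pow(Function('C')(-6, Mul(23, -4)), -1))) = Add(Mul(-3207, Pow(-41936, -1)), Mul(-30915, Pow(219, -1))) = Add(Mul(-3207, Rational(-1, 41936)), Mul(-30915, Rational(1, 219))) = Add(Rational(3207, 41936), Rational(-10305, 73)) = Rational(-431916369, 3061328)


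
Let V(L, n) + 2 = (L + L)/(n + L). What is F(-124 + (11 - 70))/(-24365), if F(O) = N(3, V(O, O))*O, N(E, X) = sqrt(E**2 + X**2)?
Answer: 183*sqrt(10)/24365 ≈ 0.023751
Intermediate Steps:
V(L, n) = -2 + 2*L/(L + n) (V(L, n) = -2 + (L + L)/(n + L) = -2 + (2*L)/(L + n) = -2 + 2*L/(L + n))
F(O) = O*sqrt(10) (F(O) = sqrt(3**2 + (-2*O/(O + O))**2)*O = sqrt(9 + (-2*O/(2*O))**2)*O = sqrt(9 + (-2*O*1/(2*O))**2)*O = sqrt(9 + (-1)**2)*O = sqrt(9 + 1)*O = sqrt(10)*O = O*sqrt(10))
F(-124 + (11 - 70))/(-24365) = ((-124 + (11 - 70))*sqrt(10))/(-24365) = ((-124 - 59)*sqrt(10))*(-1/24365) = -183*sqrt(10)*(-1/24365) = 183*sqrt(10)/24365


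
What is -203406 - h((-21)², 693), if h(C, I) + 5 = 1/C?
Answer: -89699842/441 ≈ -2.0340e+5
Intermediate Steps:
h(C, I) = -5 + 1/C
-203406 - h((-21)², 693) = -203406 - (-5 + 1/((-21)²)) = -203406 - (-5 + 1/441) = -203406 - 1*(-2204/441) = -203406 + 2204/441 = -89699842/441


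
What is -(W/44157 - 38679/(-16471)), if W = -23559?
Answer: -439969438/242436649 ≈ -1.8148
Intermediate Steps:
-(W/44157 - 38679/(-16471)) = -(-23559/44157 - 38679/(-16471)) = -(-23559*1/44157 - 38679*(-1/16471)) = -(-7853/14719 + 38679/16471) = -1*439969438/242436649 = -439969438/242436649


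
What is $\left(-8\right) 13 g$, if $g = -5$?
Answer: $520$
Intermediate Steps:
$\left(-8\right) 13 g = \left(-8\right) 13 \left(-5\right) = \left(-104\right) \left(-5\right) = 520$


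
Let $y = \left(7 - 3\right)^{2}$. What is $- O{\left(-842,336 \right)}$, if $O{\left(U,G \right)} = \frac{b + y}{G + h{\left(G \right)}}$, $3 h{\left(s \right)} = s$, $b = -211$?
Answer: $\frac{195}{448} \approx 0.43527$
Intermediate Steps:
$h{\left(s \right)} = \frac{s}{3}$
$y = 16$ ($y = 4^{2} = 16$)
$O{\left(U,G \right)} = - \frac{585}{4 G}$ ($O{\left(U,G \right)} = \frac{-211 + 16}{G + \frac{G}{3}} = - \frac{195}{\frac{4}{3} G} = - 195 \frac{3}{4 G} = - \frac{585}{4 G}$)
$- O{\left(-842,336 \right)} = - \frac{-585}{4 \cdot 336} = \left(-1\right) \left(- \frac{195}{448}\right) = \frac{195}{448}$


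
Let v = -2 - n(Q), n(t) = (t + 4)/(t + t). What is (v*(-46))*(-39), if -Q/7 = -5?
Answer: -160563/35 ≈ -4587.5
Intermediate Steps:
Q = 35 (Q = -7*(-5) = 35)
n(t) = (4 + t)/(2*t) (n(t) = (4 + t)/((2*t)) = (4 + t)*(1/(2*t)) = (4 + t)/(2*t))
v = -179/70 (v = -2 - (4 + 35)/(2*35) = -2 - 39/(2*35) = -2 - 1*39/70 = -2 - 39/70 = -179/70 ≈ -2.5571)
(v*(-46))*(-39) = -179/70*(-46)*(-39) = (4117/35)*(-39) = -160563/35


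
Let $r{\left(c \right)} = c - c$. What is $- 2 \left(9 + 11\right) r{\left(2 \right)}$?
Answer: $0$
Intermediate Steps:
$r{\left(c \right)} = 0$
$- 2 \left(9 + 11\right) r{\left(2 \right)} = - 2 \left(9 + 11\right) 0 = \left(-2\right) 20 \cdot 0 = \left(-40\right) 0 = 0$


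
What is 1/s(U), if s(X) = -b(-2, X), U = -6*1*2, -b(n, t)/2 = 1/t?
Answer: -6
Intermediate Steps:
b(n, t) = -2/t
U = -12 (U = -6*2 = -12)
s(X) = 2/X (s(X) = -(-2)/X = 2/X)
1/s(U) = 1/(2/(-12)) = 1/(2*(-1/12)) = 1/(-1/6) = -6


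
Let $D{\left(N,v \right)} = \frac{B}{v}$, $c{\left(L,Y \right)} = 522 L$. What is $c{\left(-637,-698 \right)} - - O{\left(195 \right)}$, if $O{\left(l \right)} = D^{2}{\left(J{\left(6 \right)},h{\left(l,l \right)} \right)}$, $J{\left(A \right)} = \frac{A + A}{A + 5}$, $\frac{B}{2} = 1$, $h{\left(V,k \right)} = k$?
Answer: $- \frac{12643844846}{38025} \approx -3.3251 \cdot 10^{5}$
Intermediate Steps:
$B = 2$ ($B = 2 \cdot 1 = 2$)
$J{\left(A \right)} = \frac{2 A}{5 + A}$
$D{\left(N,v \right)} = \frac{2}{v}$
$O{\left(l \right)} = \frac{4}{l^{2}}$ ($O{\left(l \right)} = \left(\frac{2}{l}\right)^{2} = \frac{4}{l^{2}}$)
$c{\left(-637,-698 \right)} - - O{\left(195 \right)} = 522 \left(-637\right) - - \frac{4}{38025} = -332514 - - \frac{4}{38025} = -332514 + \frac{4}{38025} = - \frac{12643844846}{38025}$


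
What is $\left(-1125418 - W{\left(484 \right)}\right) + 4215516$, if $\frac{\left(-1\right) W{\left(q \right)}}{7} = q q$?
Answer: $4729890$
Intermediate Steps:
$W{\left(q \right)} = - 7 q^{2}$ ($W{\left(q \right)} = - 7 q q = - 7 q^{2}$)
$\left(-1125418 - W{\left(484 \right)}\right) + 4215516 = \left(-1125418 - - 7 \cdot 484^{2}\right) + 4215516 = \left(-1125418 - \left(-7\right) 234256\right) + 4215516 = \left(-1125418 - -1639792\right) + 4215516 = \left(-1125418 + 1639792\right) + 4215516 = 514374 + 4215516 = 4729890$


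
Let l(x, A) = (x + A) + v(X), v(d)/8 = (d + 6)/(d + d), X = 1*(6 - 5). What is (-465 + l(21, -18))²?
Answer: 188356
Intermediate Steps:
X = 1 (X = 1*1 = 1)
v(d) = 4*(6 + d)/d (v(d) = 8*((d + 6)/(d + d)) = 8*((6 + d)/((2*d))) = 8*((6 + d)*(1/(2*d))) = 8*((6 + d)/(2*d)) = 4*(6 + d)/d)
l(x, A) = 28 + A + x (l(x, A) = (x + A) + (4 + 24/1) = (A + x) + (4 + 24*1) = (A + x) + (4 + 24) = (A + x) + 28 = 28 + A + x)
(-465 + l(21, -18))² = (-465 + (28 - 18 + 21))² = (-465 + 31)² = (-434)² = 188356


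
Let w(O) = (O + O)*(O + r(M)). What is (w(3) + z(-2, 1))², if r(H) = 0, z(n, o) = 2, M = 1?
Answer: 400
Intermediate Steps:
w(O) = 2*O² (w(O) = (O + O)*(O + 0) = (2*O)*O = 2*O²)
(w(3) + z(-2, 1))² = (2*3² + 2)² = (2*9 + 2)² = (18 + 2)² = 20² = 400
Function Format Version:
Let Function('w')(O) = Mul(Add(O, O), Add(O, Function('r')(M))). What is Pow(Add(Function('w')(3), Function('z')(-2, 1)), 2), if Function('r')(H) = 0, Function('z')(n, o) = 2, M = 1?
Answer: 400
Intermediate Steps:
Function('w')(O) = Mul(2, Pow(O, 2)) (Function('w')(O) = Mul(Add(O, O), Add(O, 0)) = Mul(Mul(2, O), O) = Mul(2, Pow(O, 2)))
Pow(Add(Function('w')(3), Function('z')(-2, 1)), 2) = Pow(Add(Mul(2, Pow(3, 2)), 2), 2) = Pow(Add(Mul(2, 9), 2), 2) = Pow(Add(18, 2), 2) = Pow(20, 2) = 400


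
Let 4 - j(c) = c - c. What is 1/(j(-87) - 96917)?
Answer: -1/96913 ≈ -1.0319e-5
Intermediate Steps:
j(c) = 4 (j(c) = 4 - (c - c) = 4 - 1*0 = 4 + 0 = 4)
1/(j(-87) - 96917) = 1/(4 - 96917) = 1/(-96913) = -1/96913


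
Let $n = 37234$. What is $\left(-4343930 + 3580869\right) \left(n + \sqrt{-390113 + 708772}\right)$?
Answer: $-28411813274 - 763061 \sqrt{318659} \approx -2.8843 \cdot 10^{10}$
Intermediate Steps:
$\left(-4343930 + 3580869\right) \left(n + \sqrt{-390113 + 708772}\right) = \left(-4343930 + 3580869\right) \left(37234 + \sqrt{-390113 + 708772}\right) = - 763061 \left(37234 + \sqrt{318659}\right) = -28411813274 - 763061 \sqrt{318659}$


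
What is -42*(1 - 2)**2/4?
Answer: -21/2 ≈ -10.500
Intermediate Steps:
-42*(1 - 2)**2/4 = -42*(-1)**2/4 = -42/4 = -42*1/4 = -21/2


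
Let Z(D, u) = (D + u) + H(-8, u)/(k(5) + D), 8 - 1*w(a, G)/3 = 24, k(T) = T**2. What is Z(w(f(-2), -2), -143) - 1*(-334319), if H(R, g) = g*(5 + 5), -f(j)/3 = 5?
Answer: 7686374/23 ≈ 3.3419e+5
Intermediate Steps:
f(j) = -15 (f(j) = -3*5 = -15)
w(a, G) = -48 (w(a, G) = 24 - 3*24 = 24 - 72 = -48)
H(R, g) = 10*g (H(R, g) = g*10 = 10*g)
Z(D, u) = D + u + 10*u/(25 + D) (Z(D, u) = (D + u) + (10*u)/(5**2 + D) = (D + u) + (10*u)/(25 + D) = (D + u) + 10*u/(25 + D) = D + u + 10*u/(25 + D))
Z(w(f(-2), -2), -143) - 1*(-334319) = ((-48)**2 + 25*(-48) + 35*(-143) - 48*(-143))/(25 - 48) - 1*(-334319) = (2304 - 1200 - 5005 + 6864)/(-23) + 334319 = -1/23*2963 + 334319 = -2963/23 + 334319 = 7686374/23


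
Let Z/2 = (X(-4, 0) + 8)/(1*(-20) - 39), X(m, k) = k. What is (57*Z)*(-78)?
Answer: 71136/59 ≈ 1205.7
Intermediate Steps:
Z = -16/59 (Z = 2*((0 + 8)/(1*(-20) - 39)) = 2*(8/(-20 - 39)) = 2*(8/(-59)) = 2*(8*(-1/59)) = 2*(-8/59) = -16/59 ≈ -0.27119)
(57*Z)*(-78) = (57*(-16/59))*(-78) = -912/59*(-78) = 71136/59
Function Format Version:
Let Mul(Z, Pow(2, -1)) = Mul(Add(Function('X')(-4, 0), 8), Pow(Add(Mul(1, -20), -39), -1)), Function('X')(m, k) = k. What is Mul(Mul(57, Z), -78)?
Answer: Rational(71136, 59) ≈ 1205.7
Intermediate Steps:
Z = Rational(-16, 59) (Z = Mul(2, Mul(Add(0, 8), Pow(Add(Mul(1, -20), -39), -1))) = Mul(2, Mul(8, Pow(Add(-20, -39), -1))) = Mul(2, Mul(8, Pow(-59, -1))) = Mul(2, Mul(8, Rational(-1, 59))) = Mul(2, Rational(-8, 59)) = Rational(-16, 59) ≈ -0.27119)
Mul(Mul(57, Z), -78) = Mul(Mul(57, Rational(-16, 59)), -78) = Mul(Rational(-912, 59), -78) = Rational(71136, 59)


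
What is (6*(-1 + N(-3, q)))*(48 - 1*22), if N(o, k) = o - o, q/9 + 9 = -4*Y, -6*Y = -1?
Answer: -156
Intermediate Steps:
Y = ⅙ (Y = -⅙*(-1) = ⅙ ≈ 0.16667)
q = -87 (q = -81 + 9*(-4*⅙) = -81 + 9*(-⅔) = -81 - 6 = -87)
N(o, k) = 0
(6*(-1 + N(-3, q)))*(48 - 1*22) = (6*(-1 + 0))*(48 - 1*22) = (6*(-1))*(48 - 22) = -6*26 = -156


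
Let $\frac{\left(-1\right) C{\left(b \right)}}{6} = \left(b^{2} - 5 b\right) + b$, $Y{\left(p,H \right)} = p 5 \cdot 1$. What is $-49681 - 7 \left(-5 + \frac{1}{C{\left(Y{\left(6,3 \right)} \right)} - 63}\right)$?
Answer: $- \frac{235470971}{4743} \approx -49646.0$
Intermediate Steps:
$Y{\left(p,H \right)} = 5 p$ ($Y{\left(p,H \right)} = 5 p 1 = 5 p$)
$C{\left(b \right)} = - 6 b^{2} + 24 b$ ($C{\left(b \right)} = - 6 \left(\left(b^{2} - 5 b\right) + b\right) = - 6 \left(b^{2} - 4 b\right) = - 6 b^{2} + 24 b$)
$-49681 - 7 \left(-5 + \frac{1}{C{\left(Y{\left(6,3 \right)} \right)} - 63}\right) = -49681 - 7 \left(-5 + \frac{1}{6 \cdot 5 \cdot 6 \left(4 - 5 \cdot 6\right) - 63}\right) = -49681 - 7 \left(-5 + \frac{1}{6 \cdot 30 \left(4 - 30\right) - 63}\right) = -49681 - 7 \left(-5 + \frac{1}{6 \cdot 30 \left(-26\right) - 63}\right) = -49681 - 7 \left(-5 + \frac{1}{-4680 - 63}\right) = -49681 - 7 \left(-5 + \frac{1}{-4743}\right) = -49681 - 7 \left(-5 - \frac{1}{4743}\right) = -49681 - - \frac{166012}{4743} = -49681 + \frac{166012}{4743} = - \frac{235470971}{4743}$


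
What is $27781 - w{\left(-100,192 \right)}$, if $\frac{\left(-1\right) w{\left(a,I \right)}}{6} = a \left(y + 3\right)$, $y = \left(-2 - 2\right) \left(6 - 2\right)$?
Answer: $35581$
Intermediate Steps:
$y = -16$ ($y = \left(-4\right) 4 = -16$)
$w{\left(a,I \right)} = 78 a$ ($w{\left(a,I \right)} = - 6 a \left(-16 + 3\right) = - 6 a \left(-13\right) = - 6 \left(- 13 a\right) = 78 a$)
$27781 - w{\left(-100,192 \right)} = 27781 - 78 \left(-100\right) = 27781 - -7800 = 27781 + 7800 = 35581$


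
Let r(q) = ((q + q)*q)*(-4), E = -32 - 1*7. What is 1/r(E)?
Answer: -1/12168 ≈ -8.2183e-5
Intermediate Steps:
E = -39 (E = -32 - 7 = -39)
r(q) = -8*q² (r(q) = ((2*q)*q)*(-4) = (2*q²)*(-4) = -8*q²)
1/r(E) = 1/(-8*(-39)²) = 1/(-8*1521) = 1/(-12168) = -1/12168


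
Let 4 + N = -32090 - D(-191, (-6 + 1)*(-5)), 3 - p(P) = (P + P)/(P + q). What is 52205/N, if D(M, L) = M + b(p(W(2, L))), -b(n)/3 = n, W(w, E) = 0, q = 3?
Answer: -52205/31894 ≈ -1.6368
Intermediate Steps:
p(P) = 3 - 2*P/(3 + P) (p(P) = 3 - (P + P)/(P + 3) = 3 - 2*P/(3 + P))
b(n) = -3*n
D(M, L) = -9 + M (D(M, L) = M - 3*(9 + 0)/(3 + 0) = M - 3*9/3 = M - 9 = -9 + M)
N = -31894 (N = -4 + (-32090 - (-9 - 191)) = -4 + (-32090 - 1*(-200)) = -4 + (-32090 + 200) = -4 - 31890 = -31894)
52205/N = 52205/(-31894) = 52205*(-1/31894) = -52205/31894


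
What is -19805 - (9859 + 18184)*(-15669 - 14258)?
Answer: 839223056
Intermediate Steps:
-19805 - (9859 + 18184)*(-15669 - 14258) = -19805 - 28043*(-29927) = -19805 - 1*(-839242861) = -19805 + 839242861 = 839223056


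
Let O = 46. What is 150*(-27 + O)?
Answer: 2850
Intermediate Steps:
150*(-27 + O) = 150*(-27 + 46) = 150*19 = 2850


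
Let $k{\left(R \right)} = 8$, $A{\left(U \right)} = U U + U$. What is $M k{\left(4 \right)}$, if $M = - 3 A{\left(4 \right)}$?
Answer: $-480$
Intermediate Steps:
$A{\left(U \right)} = U + U^{2}$ ($A{\left(U \right)} = U^{2} + U = U + U^{2}$)
$M = -60$ ($M = - 3 \cdot 4 \left(1 + 4\right) = - 3 \cdot 4 \cdot 5 = \left(-3\right) 20 = -60$)
$M k{\left(4 \right)} = \left(-60\right) 8 = -480$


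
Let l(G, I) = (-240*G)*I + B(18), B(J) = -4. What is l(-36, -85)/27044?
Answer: -183601/6761 ≈ -27.156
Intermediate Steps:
l(G, I) = -4 - 240*G*I (l(G, I) = (-240*G)*I - 4 = -240*G*I - 4 = -4 - 240*G*I)
l(-36, -85)/27044 = (-4 - 240*(-36)*(-85))/27044 = (-4 - 734400)*(1/27044) = -734404*1/27044 = -183601/6761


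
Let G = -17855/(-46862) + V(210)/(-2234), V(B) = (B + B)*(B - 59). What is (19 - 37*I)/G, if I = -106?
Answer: -206291069614/1466049985 ≈ -140.71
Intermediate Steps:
V(B) = 2*B*(-59 + B) (V(B) = (2*B)*(-59 + B) = 2*B*(-59 + B))
G = -1466049985/52344854 (G = -17855/(-46862) + (2*210*(-59 + 210))/(-2234) = -17855*(-1/46862) + (2*210*151)*(-1/2234) = 17855/46862 + 63420*(-1/2234) = 17855/46862 - 31710/1117 = -1466049985/52344854 ≈ -28.008)
(19 - 37*I)/G = (19 - 37*(-106))/(-1466049985/52344854) = (19 + 3922)*(-52344854/1466049985) = 3941*(-52344854/1466049985) = -206291069614/1466049985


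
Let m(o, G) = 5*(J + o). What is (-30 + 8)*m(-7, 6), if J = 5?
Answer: 220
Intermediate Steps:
m(o, G) = 25 + 5*o (m(o, G) = 5*(5 + o) = 25 + 5*o)
(-30 + 8)*m(-7, 6) = (-30 + 8)*(25 + 5*(-7)) = -22*(25 - 35) = -22*(-10) = 220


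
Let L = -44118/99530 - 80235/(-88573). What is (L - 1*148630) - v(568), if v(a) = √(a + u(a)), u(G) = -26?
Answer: -655134528264382/4407835345 - √542 ≈ -1.4865e+5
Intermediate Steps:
L = 2039062968/4407835345 (L = -44118*1/99530 - 80235*(-1/88573) = -22059/49765 + 80235/88573 = 2039062968/4407835345 ≈ 0.46260)
v(a) = √(-26 + a) (v(a) = √(a - 26) = √(-26 + a))
(L - 1*148630) - v(568) = (2039062968/4407835345 - 1*148630) - √(-26 + 568) = (2039062968/4407835345 - 148630) - √542 = -655134528264382/4407835345 - √542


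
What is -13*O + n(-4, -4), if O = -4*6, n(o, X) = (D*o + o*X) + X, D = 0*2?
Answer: 324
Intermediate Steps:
D = 0
n(o, X) = X + X*o (n(o, X) = (0*o + o*X) + X = (0 + X*o) + X = X*o + X = X + X*o)
O = -24
-13*O + n(-4, -4) = -13*(-24) - 4*(1 - 4) = 312 - 4*(-3) = 312 + 12 = 324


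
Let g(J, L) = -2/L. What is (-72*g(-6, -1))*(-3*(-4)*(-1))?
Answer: 1728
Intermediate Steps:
(-72*g(-6, -1))*(-3*(-4)*(-1)) = (-(-144)/(-1))*(-3*(-4)*(-1)) = (-(-144)*(-1))*(12*(-1)) = -72*2*(-12) = -144*(-12) = 1728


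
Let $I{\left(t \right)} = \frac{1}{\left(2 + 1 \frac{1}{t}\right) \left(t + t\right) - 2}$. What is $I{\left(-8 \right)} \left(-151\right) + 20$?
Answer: $\frac{791}{32} \approx 24.719$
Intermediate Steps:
$I{\left(t \right)} = \frac{1}{-2 + 2 t \left(2 + \frac{1}{t}\right)}$ ($I{\left(t \right)} = \frac{1}{\left(2 + \frac{1}{t}\right) 2 t - 2} = \frac{1}{2 t \left(2 + \frac{1}{t}\right) - 2} = \frac{1}{-2 + 2 t \left(2 + \frac{1}{t}\right)}$)
$I{\left(-8 \right)} \left(-151\right) + 20 = \frac{1}{4 \left(-8\right)} \left(-151\right) + 20 = \frac{1}{4} \left(- \frac{1}{8}\right) \left(-151\right) + 20 = \left(- \frac{1}{32}\right) \left(-151\right) + 20 = \frac{151}{32} + 20 = \frac{791}{32}$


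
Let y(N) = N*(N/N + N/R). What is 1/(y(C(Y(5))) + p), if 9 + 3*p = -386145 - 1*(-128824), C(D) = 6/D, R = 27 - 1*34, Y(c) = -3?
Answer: -21/1801364 ≈ -1.1658e-5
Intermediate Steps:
R = -7 (R = 27 - 34 = -7)
p = -257330/3 (p = -3 + (-386145 - 1*(-128824))/3 = -3 + (-386145 + 128824)/3 = -3 + (⅓)*(-257321) = -3 - 257321/3 = -257330/3 ≈ -85777.)
y(N) = N*(1 - N/7) (y(N) = N*(N/N + N/(-7)) = N*(1 + N*(-⅐)) = N*(1 - N/7))
1/(y(C(Y(5))) + p) = 1/((6/(-3))*(7 - 6/(-3))/7 - 257330/3) = 1/((6*(-⅓))*(7 - 6*(-1)/3)/7 - 257330/3) = 1/((⅐)*(-2)*(7 - 1*(-2)) - 257330/3) = 1/((⅐)*(-2)*(7 + 2) - 257330/3) = 1/((⅐)*(-2)*9 - 257330/3) = 1/(-18/7 - 257330/3) = 1/(-1801364/21) = -21/1801364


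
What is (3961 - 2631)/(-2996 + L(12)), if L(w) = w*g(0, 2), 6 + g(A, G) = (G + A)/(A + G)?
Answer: -665/1528 ≈ -0.43521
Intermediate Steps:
g(A, G) = -5 (g(A, G) = -6 + (G + A)/(A + G) = -6 + (A + G)/(A + G) = -6 + 1 = -5)
L(w) = -5*w (L(w) = w*(-5) = -5*w)
(3961 - 2631)/(-2996 + L(12)) = (3961 - 2631)/(-2996 - 5*12) = 1330/(-2996 - 60) = 1330/(-3056) = 1330*(-1/3056) = -665/1528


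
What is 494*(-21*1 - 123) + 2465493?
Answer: 2394357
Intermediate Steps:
494*(-21*1 - 123) + 2465493 = 494*(-21 - 123) + 2465493 = 494*(-144) + 2465493 = -71136 + 2465493 = 2394357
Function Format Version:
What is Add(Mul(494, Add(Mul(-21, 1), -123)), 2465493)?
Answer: 2394357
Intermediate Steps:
Add(Mul(494, Add(Mul(-21, 1), -123)), 2465493) = Add(Mul(494, Add(-21, -123)), 2465493) = Add(Mul(494, -144), 2465493) = Add(-71136, 2465493) = 2394357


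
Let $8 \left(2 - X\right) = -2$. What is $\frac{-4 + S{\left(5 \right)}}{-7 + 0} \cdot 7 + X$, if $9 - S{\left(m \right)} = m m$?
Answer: $\frac{89}{4} \approx 22.25$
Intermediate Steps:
$S{\left(m \right)} = 9 - m^{2}$ ($S{\left(m \right)} = 9 - m m = 9 - m^{2}$)
$X = \frac{9}{4}$ ($X = 2 - - \frac{1}{4} = 2 + \frac{1}{4} = \frac{9}{4} \approx 2.25$)
$\frac{-4 + S{\left(5 \right)}}{-7 + 0} \cdot 7 + X = \frac{-4 + \left(9 - 5^{2}\right)}{-7 + 0} \cdot 7 + \frac{9}{4} = \frac{-4 + \left(9 - 25\right)}{-7} \cdot 7 + \frac{9}{4} = \left(-4 + \left(9 - 25\right)\right) \left(- \frac{1}{7}\right) 7 + \frac{9}{4} = \left(-4 - 16\right) \left(- \frac{1}{7}\right) 7 + \frac{9}{4} = \left(-20\right) \left(- \frac{1}{7}\right) 7 + \frac{9}{4} = \frac{20}{7} \cdot 7 + \frac{9}{4} = 20 + \frac{9}{4} = \frac{89}{4}$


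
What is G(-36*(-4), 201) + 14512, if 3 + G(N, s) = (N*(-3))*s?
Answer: -72323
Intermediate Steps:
G(N, s) = -3 - 3*N*s (G(N, s) = -3 + (N*(-3))*s = -3 + (-3*N)*s = -3 - 3*N*s)
G(-36*(-4), 201) + 14512 = (-3 - 3*(-36*(-4))*201) + 14512 = (-3 - 3*144*201) + 14512 = (-3 - 86832) + 14512 = -86835 + 14512 = -72323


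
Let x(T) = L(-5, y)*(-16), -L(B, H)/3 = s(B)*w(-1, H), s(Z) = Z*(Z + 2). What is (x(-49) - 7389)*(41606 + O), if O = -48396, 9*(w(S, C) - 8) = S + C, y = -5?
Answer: 14320110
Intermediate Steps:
w(S, C) = 8 + C/9 + S/9 (w(S, C) = 8 + (S + C)/9 = 8 + (C + S)/9 = 8 + (C/9 + S/9) = 8 + C/9 + S/9)
s(Z) = Z*(2 + Z)
L(B, H) = -3*B*(2 + B)*(71/9 + H/9) (L(B, H) = -3*B*(2 + B)*(8 + H/9 + (1/9)*(-1)) = -3*B*(2 + B)*(8 + H/9 - 1/9) = -3*B*(2 + B)*(71/9 + H/9))
x(T) = 5280 (x(T) = -1/3*(-5)*(2 - 5)*(71 - 5)*(-16) = -1/3*(-5)*(-3)*66*(-16) = -330*(-16) = 5280)
(x(-49) - 7389)*(41606 + O) = (5280 - 7389)*(41606 - 48396) = -2109*(-6790) = 14320110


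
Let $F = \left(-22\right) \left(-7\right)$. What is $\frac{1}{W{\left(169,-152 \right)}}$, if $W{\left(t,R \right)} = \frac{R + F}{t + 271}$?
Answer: $220$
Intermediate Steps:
$F = 154$
$W{\left(t,R \right)} = \frac{154 + R}{271 + t}$ ($W{\left(t,R \right)} = \frac{R + 154}{t + 271} = \frac{154 + R}{271 + t}$)
$\frac{1}{W{\left(169,-152 \right)}} = \frac{1}{\frac{1}{271 + 169} \left(154 - 152\right)} = \frac{1}{\frac{1}{440} \cdot 2} = \frac{1}{\frac{1}{220}} = 220$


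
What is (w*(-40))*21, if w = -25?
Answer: 21000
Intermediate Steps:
(w*(-40))*21 = -25*(-40)*21 = 1000*21 = 21000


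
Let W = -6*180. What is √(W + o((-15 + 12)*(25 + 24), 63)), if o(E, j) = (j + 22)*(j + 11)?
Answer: √5210 ≈ 72.180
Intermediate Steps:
W = -1080
o(E, j) = (11 + j)*(22 + j) (o(E, j) = (22 + j)*(11 + j) = (11 + j)*(22 + j))
√(W + o((-15 + 12)*(25 + 24), 63)) = √(-1080 + (242 + 63² + 33*63)) = √(-1080 + (242 + 3969 + 2079)) = √(-1080 + 6290) = √5210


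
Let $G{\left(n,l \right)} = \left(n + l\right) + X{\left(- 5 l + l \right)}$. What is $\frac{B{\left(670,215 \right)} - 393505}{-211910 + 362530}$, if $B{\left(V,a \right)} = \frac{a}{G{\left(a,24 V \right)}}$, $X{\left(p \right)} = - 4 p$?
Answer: $- \frac{5382656508}{2060293325} \approx -2.6126$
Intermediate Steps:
$G{\left(n,l \right)} = n + 17 l$ ($G{\left(n,l \right)} = \left(n + l\right) - 4 \left(- 5 l + l\right) = \left(l + n\right) - 4 \left(- 4 l\right) = \left(l + n\right) + 16 l = n + 17 l$)
$B{\left(V,a \right)} = \frac{a}{a + 408 V}$ ($B{\left(V,a \right)} = \frac{a}{a + 17 \cdot 24 V} = \frac{a}{a + 408 V}$)
$\frac{B{\left(670,215 \right)} - 393505}{-211910 + 362530} = \frac{\frac{215}{215 + 408 \cdot 670} - 393505}{-211910 + 362530} = \frac{\frac{215}{215 + 273360} - 393505}{150620} = \left(\frac{215}{273575} - 393505\right) \frac{1}{150620} = \left(215 \cdot \frac{1}{273575} - 393505\right) \frac{1}{150620} = \left(\frac{43}{54715} - 393505\right) \frac{1}{150620} = \left(- \frac{21530626032}{54715}\right) \frac{1}{150620} = - \frac{5382656508}{2060293325}$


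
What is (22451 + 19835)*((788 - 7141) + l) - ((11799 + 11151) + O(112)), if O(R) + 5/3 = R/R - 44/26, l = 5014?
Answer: -2209112164/39 ≈ -5.6644e+7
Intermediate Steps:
O(R) = -92/39 (O(R) = -5/3 + (R/R - 44/26) = -5/3 + (1 - 44*1/26) = -5/3 + (1 - 22/13) = -5/3 - 9/13 = -92/39)
(22451 + 19835)*((788 - 7141) + l) - ((11799 + 11151) + O(112)) = (22451 + 19835)*((788 - 7141) + 5014) - ((11799 + 11151) - 92/39) = 42286*(-6353 + 5014) - (22950 - 92/39) = 42286*(-1339) - 1*894958/39 = -56620954 - 894958/39 = -2209112164/39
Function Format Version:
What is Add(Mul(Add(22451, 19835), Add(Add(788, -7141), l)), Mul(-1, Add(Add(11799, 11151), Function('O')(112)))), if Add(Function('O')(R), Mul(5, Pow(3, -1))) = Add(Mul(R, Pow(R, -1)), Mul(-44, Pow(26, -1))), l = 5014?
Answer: Rational(-2209112164, 39) ≈ -5.6644e+7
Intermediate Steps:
Function('O')(R) = Rational(-92, 39) (Function('O')(R) = Add(Rational(-5, 3), Add(Mul(R, Pow(R, -1)), Mul(-44, Pow(26, -1)))) = Add(Rational(-5, 3), Add(1, Mul(-44, Rational(1, 26)))) = Add(Rational(-5, 3), Add(1, Rational(-22, 13))) = Add(Rational(-5, 3), Rational(-9, 13)) = Rational(-92, 39))
Add(Mul(Add(22451, 19835), Add(Add(788, -7141), l)), Mul(-1, Add(Add(11799, 11151), Function('O')(112)))) = Add(Mul(Add(22451, 19835), Add(Add(788, -7141), 5014)), Mul(-1, Add(Add(11799, 11151), Rational(-92, 39)))) = Add(Mul(42286, Add(-6353, 5014)), Mul(-1, Add(22950, Rational(-92, 39)))) = Add(Mul(42286, -1339), Mul(-1, Rational(894958, 39))) = Add(-56620954, Rational(-894958, 39)) = Rational(-2209112164, 39)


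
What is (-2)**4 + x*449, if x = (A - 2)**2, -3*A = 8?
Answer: 88148/9 ≈ 9794.2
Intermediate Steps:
A = -8/3 (A = -1/3*8 = -8/3 ≈ -2.6667)
x = 196/9 (x = (-8/3 - 2)**2 = (-14/3)**2 = 196/9 ≈ 21.778)
(-2)**4 + x*449 = (-2)**4 + (196/9)*449 = 16 + 88004/9 = 88148/9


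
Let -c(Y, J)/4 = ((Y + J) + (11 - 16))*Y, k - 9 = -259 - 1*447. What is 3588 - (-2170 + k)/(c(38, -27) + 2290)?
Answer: 4947131/1378 ≈ 3590.1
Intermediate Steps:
k = -697 (k = 9 + (-259 - 1*447) = 9 + (-259 - 447) = 9 - 706 = -697)
c(Y, J) = -4*Y*(-5 + J + Y) (c(Y, J) = -4*((Y + J) + (11 - 16))*Y = -4*((J + Y) - 5)*Y = -4*(-5 + J + Y)*Y = -4*Y*(-5 + J + Y))
3588 - (-2170 + k)/(c(38, -27) + 2290) = 3588 - (-2170 - 697)/(4*38*(5 - 1*(-27) - 1*38) + 2290) = 3588 - (-2867)/(4*38*(5 + 27 - 38) + 2290) = 3588 - (-2867)/(4*38*(-6) + 2290) = 3588 - (-2867)/(-912 + 2290) = 3588 - (-2867)/1378 = 3588 - 1*(-2867/1378) = 3588 + 2867/1378 = 4947131/1378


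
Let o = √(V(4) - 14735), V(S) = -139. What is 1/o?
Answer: -I*√14874/14874 ≈ -0.0081995*I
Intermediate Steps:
o = I*√14874 (o = √(-139 - 14735) = √(-14874) = I*√14874 ≈ 121.96*I)
1/o = 1/(I*√14874) = -I*√14874/14874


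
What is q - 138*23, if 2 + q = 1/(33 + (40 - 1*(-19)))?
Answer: -292191/92 ≈ -3176.0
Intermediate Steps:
q = -183/92 (q = -2 + 1/(33 + (40 - 1*(-19))) = -2 + 1/(33 + (40 + 19)) = -2 + 1/(33 + 59) = -2 + 1/92 = -183/92 ≈ -1.9891)
q - 138*23 = -183/92 - 138*23 = -183/92 - 3174 = -292191/92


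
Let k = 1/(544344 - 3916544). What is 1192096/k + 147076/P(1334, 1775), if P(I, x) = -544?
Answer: -546718113879969/136 ≈ -4.0200e+12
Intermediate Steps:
k = -1/3372200 (k = 1/(-3372200) = -1/3372200 ≈ -2.9654e-7)
1192096/k + 147076/P(1334, 1775) = 1192096/(-1/3372200) + 147076/(-544) = 1192096*(-3372200) + 147076*(-1/544) = -4019986131200 - 36769/136 = -546718113879969/136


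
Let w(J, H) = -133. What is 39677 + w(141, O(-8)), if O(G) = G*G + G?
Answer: 39544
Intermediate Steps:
O(G) = G + G² (O(G) = G² + G = G + G²)
39677 + w(141, O(-8)) = 39677 - 133 = 39544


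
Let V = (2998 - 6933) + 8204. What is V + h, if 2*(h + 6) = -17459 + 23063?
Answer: 7065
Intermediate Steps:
h = 2796 (h = -6 + (-17459 + 23063)/2 = -6 + (1/2)*5604 = -6 + 2802 = 2796)
V = 4269 (V = -3935 + 8204 = 4269)
V + h = 4269 + 2796 = 7065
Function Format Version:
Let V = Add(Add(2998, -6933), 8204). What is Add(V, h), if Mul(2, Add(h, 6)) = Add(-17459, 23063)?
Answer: 7065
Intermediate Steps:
h = 2796 (h = Add(-6, Mul(Rational(1, 2), Add(-17459, 23063))) = Add(-6, Mul(Rational(1, 2), 5604)) = Add(-6, 2802) = 2796)
V = 4269 (V = Add(-3935, 8204) = 4269)
Add(V, h) = Add(4269, 2796) = 7065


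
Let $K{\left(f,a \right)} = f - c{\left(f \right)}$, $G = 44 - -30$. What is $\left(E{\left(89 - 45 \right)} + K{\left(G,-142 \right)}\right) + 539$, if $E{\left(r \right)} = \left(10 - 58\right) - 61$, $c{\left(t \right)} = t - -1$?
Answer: $429$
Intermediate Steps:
$c{\left(t \right)} = 1 + t$ ($c{\left(t \right)} = t + 1 = 1 + t$)
$E{\left(r \right)} = -109$ ($E{\left(r \right)} = -48 - 61 = -109$)
$G = 74$ ($G = 44 + 30 = 74$)
$K{\left(f,a \right)} = -1$ ($K{\left(f,a \right)} = f - \left(1 + f\right) = -1$)
$\left(E{\left(89 - 45 \right)} + K{\left(G,-142 \right)}\right) + 539 = \left(-109 - 1\right) + 539 = -110 + 539 = 429$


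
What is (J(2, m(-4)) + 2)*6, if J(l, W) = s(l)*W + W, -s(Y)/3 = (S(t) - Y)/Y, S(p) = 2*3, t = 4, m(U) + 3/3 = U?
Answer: 162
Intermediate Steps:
m(U) = -1 + U
S(p) = 6
s(Y) = -3*(6 - Y)/Y
J(l, W) = W + W*(3 - 18/l) (J(l, W) = (3 - 18/l)*W + W = W*(3 - 18/l) + W = W + W*(3 - 18/l))
(J(2, m(-4)) + 2)*6 = ((4*(-1 - 4) - 18*(-1 - 4)/2) + 2)*6 = ((4*(-5) - 18*(-5)*½) + 2)*6 = ((-20 + 45) + 2)*6 = (25 + 2)*6 = 27*6 = 162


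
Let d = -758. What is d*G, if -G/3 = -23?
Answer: -52302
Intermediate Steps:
G = 69 (G = -3*(-23) = 69)
d*G = -758*69 = -52302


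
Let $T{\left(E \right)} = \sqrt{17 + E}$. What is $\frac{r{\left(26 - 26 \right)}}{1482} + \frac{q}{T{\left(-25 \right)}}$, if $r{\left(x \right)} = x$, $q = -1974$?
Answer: $\frac{987 i \sqrt{2}}{2} \approx 697.91 i$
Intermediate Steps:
$\frac{r{\left(26 - 26 \right)}}{1482} + \frac{q}{T{\left(-25 \right)}} = \frac{26 - 26}{1482} - \frac{1974}{\sqrt{17 - 25}} = 0 \cdot \frac{1}{1482} - \frac{1974}{\sqrt{-8}} = 0 - \frac{1974}{2 i \sqrt{2}} = 0 - 1974 \left(- \frac{i \sqrt{2}}{4}\right) = 0 + \frac{987 i \sqrt{2}}{2} = \frac{987 i \sqrt{2}}{2}$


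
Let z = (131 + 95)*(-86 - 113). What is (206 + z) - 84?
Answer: -44852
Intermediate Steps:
z = -44974 (z = 226*(-199) = -44974)
(206 + z) - 84 = (206 - 44974) - 84 = -44768 - 84 = -44852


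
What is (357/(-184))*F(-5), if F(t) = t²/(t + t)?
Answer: 1785/368 ≈ 4.8505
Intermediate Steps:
F(t) = t/2 (F(t) = t²/((2*t)) = (1/(2*t))*t² = t/2)
(357/(-184))*F(-5) = (357/(-184))*((½)*(-5)) = (357*(-1/184))*(-5/2) = -357/184*(-5/2) = 1785/368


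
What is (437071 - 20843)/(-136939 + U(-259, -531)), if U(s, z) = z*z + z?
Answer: 416228/144491 ≈ 2.8806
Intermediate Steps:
U(s, z) = z + z**2 (U(s, z) = z**2 + z = z + z**2)
(437071 - 20843)/(-136939 + U(-259, -531)) = (437071 - 20843)/(-136939 - 531*(1 - 531)) = 416228/(-136939 - 531*(-530)) = 416228/(-136939 + 281430) = 416228/144491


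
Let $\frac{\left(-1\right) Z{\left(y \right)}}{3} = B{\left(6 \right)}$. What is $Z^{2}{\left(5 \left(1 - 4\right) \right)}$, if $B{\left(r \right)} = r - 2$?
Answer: $144$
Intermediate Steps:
$B{\left(r \right)} = -2 + r$
$Z{\left(y \right)} = -12$ ($Z{\left(y \right)} = - 3 \left(-2 + 6\right) = \left(-3\right) 4 = -12$)
$Z^{2}{\left(5 \left(1 - 4\right) \right)} = \left(-12\right)^{2} = 144$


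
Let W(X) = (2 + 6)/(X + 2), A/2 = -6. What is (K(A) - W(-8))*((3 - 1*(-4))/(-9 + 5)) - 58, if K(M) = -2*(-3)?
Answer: -425/6 ≈ -70.833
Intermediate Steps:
A = -12 (A = 2*(-6) = -12)
K(M) = 6
W(X) = 8/(2 + X)
(K(A) - W(-8))*((3 - 1*(-4))/(-9 + 5)) - 58 = (6 - 8/(2 - 8))*((3 - 1*(-4))/(-9 + 5)) - 58 = (6 - 8/(-6))*((3 + 4)/(-4)) - 58 = (6 - 8*(-1)/6)*(7*(-1/4)) - 58 = (6 - 1*(-4/3))*(-7/4) - 58 = (6 + 4/3)*(-7/4) - 58 = (22/3)*(-7/4) - 58 = -77/6 - 58 = -425/6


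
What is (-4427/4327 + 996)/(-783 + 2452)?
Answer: 4305265/7221763 ≈ 0.59615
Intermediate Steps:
(-4427/4327 + 996)/(-783 + 2452) = (-4427*1/4327 + 996)/1669 = (-4427/4327 + 996)*(1/1669) = (4305265/4327)*(1/1669) = 4305265/7221763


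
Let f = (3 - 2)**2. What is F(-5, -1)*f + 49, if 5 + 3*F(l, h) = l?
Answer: 137/3 ≈ 45.667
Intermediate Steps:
F(l, h) = -5/3 + l/3
f = 1 (f = 1**2 = 1)
F(-5, -1)*f + 49 = (-5/3 + (1/3)*(-5))*1 + 49 = (-5/3 - 5/3)*1 + 49 = -10/3*1 + 49 = -10/3 + 49 = 137/3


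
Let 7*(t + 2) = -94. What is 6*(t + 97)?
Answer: 3426/7 ≈ 489.43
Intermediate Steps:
t = -108/7 (t = -2 + (⅐)*(-94) = -2 - 94/7 = -108/7 ≈ -15.429)
6*(t + 97) = 6*(-108/7 + 97) = 6*(571/7) = 3426/7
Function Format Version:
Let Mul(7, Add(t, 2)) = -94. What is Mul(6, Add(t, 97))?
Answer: Rational(3426, 7) ≈ 489.43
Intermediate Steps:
t = Rational(-108, 7) (t = Add(-2, Mul(Rational(1, 7), -94)) = Add(-2, Rational(-94, 7)) = Rational(-108, 7) ≈ -15.429)
Mul(6, Add(t, 97)) = Mul(6, Add(Rational(-108, 7), 97)) = Mul(6, Rational(571, 7)) = Rational(3426, 7)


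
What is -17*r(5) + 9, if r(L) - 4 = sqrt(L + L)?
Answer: -59 - 17*sqrt(10) ≈ -112.76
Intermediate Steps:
r(L) = 4 + sqrt(2)*sqrt(L) (r(L) = 4 + sqrt(L + L) = 4 + sqrt(2*L) = 4 + sqrt(2)*sqrt(L))
-17*r(5) + 9 = -17*(4 + sqrt(2)*sqrt(5)) + 9 = -17*(4 + sqrt(10)) + 9 = (-68 - 17*sqrt(10)) + 9 = -59 - 17*sqrt(10)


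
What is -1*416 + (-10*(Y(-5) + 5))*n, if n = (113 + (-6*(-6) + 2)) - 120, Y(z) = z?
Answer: -416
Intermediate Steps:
n = 31 (n = (113 + (36 + 2)) - 120 = (113 + 38) - 120 = 151 - 120 = 31)
-1*416 + (-10*(Y(-5) + 5))*n = -1*416 - 10*(-5 + 5)*31 = -416 - 10*0*31 = -416 + 0*31 = -416 + 0 = -416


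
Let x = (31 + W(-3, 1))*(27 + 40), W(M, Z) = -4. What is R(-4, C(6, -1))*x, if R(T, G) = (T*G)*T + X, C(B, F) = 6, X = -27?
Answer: 124821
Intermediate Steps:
R(T, G) = -27 + G*T² (R(T, G) = (T*G)*T - 27 = (G*T)*T - 27 = G*T² - 27 = -27 + G*T²)
x = 1809 (x = (31 - 4)*(27 + 40) = 27*67 = 1809)
R(-4, C(6, -1))*x = (-27 + 6*(-4)²)*1809 = (-27 + 6*16)*1809 = (-27 + 96)*1809 = 69*1809 = 124821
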